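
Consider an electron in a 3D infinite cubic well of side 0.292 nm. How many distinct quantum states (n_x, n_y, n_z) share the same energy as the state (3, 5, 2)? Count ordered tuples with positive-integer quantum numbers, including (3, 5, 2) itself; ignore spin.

degeneracy = 9

The level has n_x² + n_y² + n_z² = 38. The ordered positive-integer solutions are (1, 1, 6), (1, 6, 1), (2, 3, 5), (2, 5, 3), (3, 2, 5), (3, 5, 2), (5, 2, 3), (5, 3, 2), (6, 1, 1).
That gives 9 states.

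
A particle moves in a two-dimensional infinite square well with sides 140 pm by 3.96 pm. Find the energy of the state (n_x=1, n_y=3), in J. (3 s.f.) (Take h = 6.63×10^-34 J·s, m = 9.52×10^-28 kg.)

E = 3.31×10^-17 J

For a 2D rectangular well E = (h²/8m)·Σ n_i²/L_i² = (6.63×10^-34)²/(8·9.52×10^-28) · [1²/(140 pm)² + 3²/(3.96 pm)²].
Evaluating gives E = 3.31×10^-17 J.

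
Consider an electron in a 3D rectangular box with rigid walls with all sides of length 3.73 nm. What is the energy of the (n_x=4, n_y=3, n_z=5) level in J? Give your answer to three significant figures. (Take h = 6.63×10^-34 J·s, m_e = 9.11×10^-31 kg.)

E = 2.17×10^-19 J

For a 3D rectangular well E = (h²/8m_e)·Σ n_i²/L_i² = (6.63×10^-34)²/(8·9.11×10^-31) · [4²/(3.73 nm)² + 3²/(3.73 nm)² + 5²/(3.73 nm)²].
Evaluating gives E = 2.17×10^-19 J.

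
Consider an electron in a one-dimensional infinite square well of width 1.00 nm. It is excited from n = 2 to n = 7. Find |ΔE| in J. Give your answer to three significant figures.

|ΔE| = 2.71×10^-18 J

E_1 = h²/(8m_eL²) = 6.025×10^-20 J.
|ΔE| = |2² − 7²|·E_1 = 45·6.025×10^-20 J = 2.71×10^-18 J.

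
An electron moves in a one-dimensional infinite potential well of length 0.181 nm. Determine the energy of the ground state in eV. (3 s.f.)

For an infinite well E_n = n²h²/(8m_eL²), so E_1 = h²/(8m_eL²) = (6.626×10^-34)²/(8·9.109×10^-31·(1.81×10^-10 m)²) = 1.839×10^-18 J.
Converting, E_1 = 1.839×10^-18 J / (1.602×10^-19 J/eV) = 11.5 eV.

E_1 = 11.5 eV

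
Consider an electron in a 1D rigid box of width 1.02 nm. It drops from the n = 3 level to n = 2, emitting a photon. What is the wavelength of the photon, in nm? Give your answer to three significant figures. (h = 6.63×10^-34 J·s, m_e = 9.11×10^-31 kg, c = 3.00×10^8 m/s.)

λ = 686 nm

E_1 = h²/(8m_eL²) = 5.797×10^-20 J, so ΔE = (3² − 2²)E_1 = 2.898×10^-19 J.
λ = hc/ΔE = (6.63×10^-34·3.00×10^8)/2.898×10^-19 = 6.86×10^-7 m = 686 nm.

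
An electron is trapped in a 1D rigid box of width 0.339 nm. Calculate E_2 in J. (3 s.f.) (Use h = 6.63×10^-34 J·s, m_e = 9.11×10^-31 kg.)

For an infinite well E_n = n²h²/(8m_eL²), so E_1 = h²/(8m_eL²) = (6.63×10^-34)²/(8·9.11×10^-31·(3.39×10^-10 m)²) = 5.248×10^-19 J.
Then E_2 = 2²·E_1 = 4·5.248×10^-19 J = 2.10×10^-18 J.

E_2 = 2.10×10^-18 J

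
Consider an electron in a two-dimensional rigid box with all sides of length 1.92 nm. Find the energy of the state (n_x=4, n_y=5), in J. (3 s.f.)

For a 2D rectangular well E = (h²/8m_e)·Σ n_i²/L_i² = (6.626×10^-34)²/(8·9.109×10^-31) · [4²/(1.92 nm)² + 5²/(1.92 nm)²].
Evaluating gives E = 6.70×10^-19 J.

E = 6.70×10^-19 J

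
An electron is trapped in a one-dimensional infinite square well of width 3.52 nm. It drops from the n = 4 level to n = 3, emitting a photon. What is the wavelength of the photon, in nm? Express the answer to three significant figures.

E_1 = h²/(8m_eL²) = 4.862×10^-21 J, so ΔE = (4² − 3²)E_1 = 3.403×10^-20 J.
λ = hc/ΔE = (6.626×10^-34·2.998×10^8)/3.403×10^-20 = 5.84×10^-6 m = 5.84×10^3 nm.

λ = 5.84×10^3 nm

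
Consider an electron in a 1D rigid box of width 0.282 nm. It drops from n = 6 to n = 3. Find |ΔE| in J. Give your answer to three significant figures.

E_1 = h²/(8m_eL²) = 7.576×10^-19 J.
|ΔE| = |6² − 3²|·E_1 = 27·7.576×10^-19 J = 2.05×10^-17 J.

|ΔE| = 2.05×10^-17 J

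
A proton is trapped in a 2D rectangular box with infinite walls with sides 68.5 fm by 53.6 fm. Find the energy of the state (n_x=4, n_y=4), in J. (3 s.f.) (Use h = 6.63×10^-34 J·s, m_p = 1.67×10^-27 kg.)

For a 2D rectangular well E = (h²/8m_p)·Σ n_i²/L_i² = (6.63×10^-34)²/(8·1.67×10^-27) · [4²/(68.5 fm)² + 4²/(53.6 fm)²].
Evaluating gives E = 2.95×10^-13 J.

E = 2.95×10^-13 J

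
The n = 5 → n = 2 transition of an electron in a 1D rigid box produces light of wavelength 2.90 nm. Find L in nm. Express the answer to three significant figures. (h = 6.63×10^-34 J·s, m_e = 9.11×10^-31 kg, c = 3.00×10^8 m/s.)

L = 0.136 nm

The photon carries ΔE = hc/λ = 6.63×10^-34·3.00×10^8/2.90×10^-9 m = 6.859×10^-17 J.
Since ΔE = (5² − 2²)E_1, E_1 = 3.266×10^-18 J, and L = h/√(8m_eE_1) = 1.36×10^-10 m = 0.136 nm.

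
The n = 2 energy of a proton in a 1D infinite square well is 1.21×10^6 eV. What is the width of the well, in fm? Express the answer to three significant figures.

L = 26.0 fm

From E_n = n²h²/(8m_pL²), L = n·h/√(8m_pE_n).
E_2 = 1.21×10^6 eV = 1.938×10^-13 J, so L = 2·6.626×10^-34/√(8·1.673×10^-27·1.938×10^-13) = 2.60×10^-14 m = 26.0 fm.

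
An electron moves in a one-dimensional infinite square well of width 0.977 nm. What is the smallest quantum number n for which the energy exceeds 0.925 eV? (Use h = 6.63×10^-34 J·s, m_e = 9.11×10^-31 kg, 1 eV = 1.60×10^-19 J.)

n = 2

E_1 = h²/(8m_eL²) = 6.319×10^-20 J = 0.3949 eV.
Need n² > 0.925/0.3949 = 2.342, i.e. n > 1.530.
The smallest integer satisfying this is n = 2.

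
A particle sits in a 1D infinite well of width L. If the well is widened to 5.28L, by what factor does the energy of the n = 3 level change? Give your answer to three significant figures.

E_n ∝ 1/L², so the energy scales by 1/5.28² = 0.0359.

0.0359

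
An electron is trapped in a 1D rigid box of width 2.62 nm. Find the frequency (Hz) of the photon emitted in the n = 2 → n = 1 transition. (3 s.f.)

E_1 = h²/(8m_eL²) = 8.777×10^-21 J and ΔE = (2² − 1²)E_1 = 2.633×10^-20 J.
f = ΔE/h = 2.633×10^-20/6.626×10^-34 = 3.97×10^13 Hz.

f = 3.97×10^13 Hz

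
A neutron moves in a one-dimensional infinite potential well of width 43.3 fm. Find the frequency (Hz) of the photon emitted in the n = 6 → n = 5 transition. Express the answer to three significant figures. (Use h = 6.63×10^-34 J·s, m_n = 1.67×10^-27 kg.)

E_1 = h²/(8m_nL²) = 1.755×10^-14 J and ΔE = (6² − 5²)E_1 = 1.930×10^-13 J.
f = ΔE/h = 1.930×10^-13/6.63×10^-34 = 2.91×10^20 Hz.

f = 2.91×10^20 Hz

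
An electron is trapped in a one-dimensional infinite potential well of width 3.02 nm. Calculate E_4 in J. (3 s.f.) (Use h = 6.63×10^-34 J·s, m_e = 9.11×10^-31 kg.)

E_4 = 1.06×10^-19 J

For an infinite well E_n = n²h²/(8m_eL²), so E_1 = h²/(8m_eL²) = (6.63×10^-34)²/(8·9.11×10^-31·(3.02×10^-9 m)²) = 6.613×10^-21 J.
Then E_4 = 4²·E_1 = 16·6.613×10^-21 J = 1.06×10^-19 J.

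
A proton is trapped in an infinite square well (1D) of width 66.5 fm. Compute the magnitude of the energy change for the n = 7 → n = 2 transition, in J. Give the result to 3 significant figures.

E_1 = h²/(8m_pL²) = 7.418×10^-15 J.
|ΔE| = |7² − 2²|·E_1 = 45·7.418×10^-15 J = 3.34×10^-13 J.

|ΔE| = 3.34×10^-13 J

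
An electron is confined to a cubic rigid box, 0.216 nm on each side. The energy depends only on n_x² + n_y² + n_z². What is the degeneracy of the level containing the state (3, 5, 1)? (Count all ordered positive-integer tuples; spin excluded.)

The level has n_x² + n_y² + n_z² = 35. The ordered positive-integer solutions are (1, 3, 5), (1, 5, 3), (3, 1, 5), (3, 5, 1), (5, 1, 3), (5, 3, 1).
That gives 6 states.

degeneracy = 6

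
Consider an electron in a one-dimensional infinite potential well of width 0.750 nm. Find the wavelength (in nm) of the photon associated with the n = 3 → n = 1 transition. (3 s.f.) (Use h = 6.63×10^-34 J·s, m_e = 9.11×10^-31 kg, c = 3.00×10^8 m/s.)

E_1 = h²/(8m_eL²) = 1.072×10^-19 J, so ΔE = (3² − 1²)E_1 = 8.576×10^-19 J.
λ = hc/ΔE = (6.63×10^-34·3.00×10^8)/8.576×10^-19 = 2.32×10^-7 m = 232 nm.

λ = 232 nm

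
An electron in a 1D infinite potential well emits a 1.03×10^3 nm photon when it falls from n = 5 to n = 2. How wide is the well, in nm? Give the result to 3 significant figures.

The photon carries ΔE = hc/λ = 6.626×10^-34·2.998×10^8/1.03×10^-6 m = 1.929×10^-19 J.
Since ΔE = (5² − 2²)E_1, E_1 = 9.186×10^-21 J, and L = h/√(8m_eE_1) = 2.56×10^-9 m = 2.56 nm.

L = 2.56 nm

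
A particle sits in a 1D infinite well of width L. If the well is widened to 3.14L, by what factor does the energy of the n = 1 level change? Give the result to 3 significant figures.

0.101

E_n ∝ 1/L², so the energy scales by 1/3.14² = 0.101.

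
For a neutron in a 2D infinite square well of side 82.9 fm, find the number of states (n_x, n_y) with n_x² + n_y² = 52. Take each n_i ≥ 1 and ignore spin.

The level has n_x² + n_y² = 52. The ordered positive-integer solutions are (4, 6), (6, 4).
That gives 2 states.

degeneracy = 2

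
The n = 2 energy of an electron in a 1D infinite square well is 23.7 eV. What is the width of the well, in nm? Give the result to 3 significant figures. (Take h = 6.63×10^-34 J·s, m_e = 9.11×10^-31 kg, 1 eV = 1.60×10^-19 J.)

L = 0.252 nm

From E_n = n²h²/(8m_eL²), L = n·h/√(8m_eE_n).
E_2 = 23.7 eV = 3.792×10^-18 J, so L = 2·6.63×10^-34/√(8·9.11×10^-31·3.792×10^-18) = 2.52×10^-10 m = 0.252 nm.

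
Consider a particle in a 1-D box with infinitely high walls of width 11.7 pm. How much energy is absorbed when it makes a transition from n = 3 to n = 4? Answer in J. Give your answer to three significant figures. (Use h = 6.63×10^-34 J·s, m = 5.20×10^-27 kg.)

|ΔE| = 5.40×10^-19 J

E_1 = h²/(8mL²) = 7.719×10^-20 J.
|ΔE| = |3² − 4²|·E_1 = 7·7.719×10^-20 J = 5.40×10^-19 J.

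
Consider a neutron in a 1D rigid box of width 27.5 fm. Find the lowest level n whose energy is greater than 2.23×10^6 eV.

E_1 = h²/(8m_nL²) = 4.332×10^-14 J = 2.704×10^5 eV.
Need n² > 2.23×10^6/2.704×10^5 = 8.247, i.e. n > 2.872.
The smallest integer satisfying this is n = 3.

n = 3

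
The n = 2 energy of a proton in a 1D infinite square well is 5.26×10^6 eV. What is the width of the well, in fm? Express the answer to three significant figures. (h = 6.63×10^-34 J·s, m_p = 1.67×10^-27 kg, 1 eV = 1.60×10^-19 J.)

L = 12.5 fm

From E_n = n²h²/(8m_pL²), L = n·h/√(8m_pE_n).
E_2 = 5.26×10^6 eV = 8.416×10^-13 J, so L = 2·6.63×10^-34/√(8·1.67×10^-27·8.416×10^-13) = 1.25×10^-14 m = 12.5 fm.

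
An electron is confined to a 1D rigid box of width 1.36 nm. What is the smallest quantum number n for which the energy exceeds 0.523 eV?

E_1 = h²/(8m_eL²) = 3.257×10^-20 J = 0.2033 eV.
Need n² > 0.523/0.2033 = 2.573, i.e. n > 1.604.
The smallest integer satisfying this is n = 2.

n = 2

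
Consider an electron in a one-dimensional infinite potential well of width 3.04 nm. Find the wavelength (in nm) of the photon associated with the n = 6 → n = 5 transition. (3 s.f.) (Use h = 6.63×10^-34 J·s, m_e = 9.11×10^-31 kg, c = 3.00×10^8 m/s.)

E_1 = h²/(8m_eL²) = 6.526×10^-21 J, so ΔE = (6² − 5²)E_1 = 7.179×10^-20 J.
λ = hc/ΔE = (6.63×10^-34·3.00×10^8)/7.179×10^-20 = 2.77×10^-6 m = 2.77×10^3 nm.

λ = 2.77×10^3 nm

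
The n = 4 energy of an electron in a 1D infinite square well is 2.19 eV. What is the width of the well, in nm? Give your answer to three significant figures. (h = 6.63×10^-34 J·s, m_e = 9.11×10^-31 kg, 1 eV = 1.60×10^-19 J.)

From E_n = n²h²/(8m_eL²), L = n·h/√(8m_eE_n).
E_4 = 2.19 eV = 3.504×10^-19 J, so L = 4·6.63×10^-34/√(8·9.11×10^-31·3.504×10^-19) = 1.66×10^-9 m = 1.66 nm.

L = 1.66 nm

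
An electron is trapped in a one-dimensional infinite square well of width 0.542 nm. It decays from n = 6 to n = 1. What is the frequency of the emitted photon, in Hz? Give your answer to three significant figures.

E_1 = h²/(8m_eL²) = 2.051×10^-19 J and ΔE = (6² − 1²)E_1 = 7.178×10^-18 J.
f = ΔE/h = 7.178×10^-18/6.626×10^-34 = 1.08×10^16 Hz.

f = 1.08×10^16 Hz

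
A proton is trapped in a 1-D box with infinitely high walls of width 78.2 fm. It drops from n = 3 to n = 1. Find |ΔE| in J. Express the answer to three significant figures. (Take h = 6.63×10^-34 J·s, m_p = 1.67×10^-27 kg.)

E_1 = h²/(8m_pL²) = 5.380×10^-15 J.
|ΔE| = |3² − 1²|·E_1 = 8·5.380×10^-15 J = 4.30×10^-14 J.

|ΔE| = 4.30×10^-14 J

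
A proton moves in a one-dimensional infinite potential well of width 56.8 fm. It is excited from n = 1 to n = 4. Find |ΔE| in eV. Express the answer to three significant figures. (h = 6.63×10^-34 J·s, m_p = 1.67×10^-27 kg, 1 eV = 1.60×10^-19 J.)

E_1 = h²/(8m_pL²) = 1.020×10^-14 J.
|ΔE| = |1² − 4²|·E_1 = 15·1.020×10^-14 J = 1.530×10^-13 J = 9.56×10^5 eV.

|ΔE| = 9.56×10^5 eV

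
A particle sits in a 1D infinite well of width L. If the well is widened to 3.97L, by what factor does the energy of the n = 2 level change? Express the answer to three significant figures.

E_n ∝ 1/L², so the energy scales by 1/3.97² = 0.0634.

0.0634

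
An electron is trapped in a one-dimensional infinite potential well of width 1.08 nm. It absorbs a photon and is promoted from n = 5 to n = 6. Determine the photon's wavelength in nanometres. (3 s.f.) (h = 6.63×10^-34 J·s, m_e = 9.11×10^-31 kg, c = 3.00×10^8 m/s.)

E_1 = h²/(8m_eL²) = 5.171×10^-20 J, so ΔE = (6² − 5²)E_1 = 5.688×10^-19 J.
λ = hc/ΔE = (6.63×10^-34·3.00×10^8)/5.688×10^-19 = 3.50×10^-7 m = 350 nm.

λ = 350 nm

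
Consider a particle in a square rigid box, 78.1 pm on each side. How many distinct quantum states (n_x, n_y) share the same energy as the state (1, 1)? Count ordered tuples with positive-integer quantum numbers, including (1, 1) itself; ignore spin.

The level has n_x² + n_y² = 2. The ordered positive-integer solutions are (1, 1).
That gives 1 state.

degeneracy = 1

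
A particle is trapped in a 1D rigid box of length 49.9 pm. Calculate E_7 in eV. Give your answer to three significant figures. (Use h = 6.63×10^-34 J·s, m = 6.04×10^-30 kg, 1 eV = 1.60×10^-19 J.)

For an infinite well E_n = n²h²/(8mL²), so E_1 = h²/(8mL²) = (6.63×10^-34)²/(8·6.04×10^-30·(4.99×10^-11 m)²) = 3.653×10^-18 J.
Then E_7 = 7²·E_1 = 49·3.653×10^-18 J = 1.790×10^-16 J.
Converting, E_7 = 1.790×10^-16 J / (1.60×10^-19 J/eV) = 1.12×10^3 eV.

E_7 = 1.12×10^3 eV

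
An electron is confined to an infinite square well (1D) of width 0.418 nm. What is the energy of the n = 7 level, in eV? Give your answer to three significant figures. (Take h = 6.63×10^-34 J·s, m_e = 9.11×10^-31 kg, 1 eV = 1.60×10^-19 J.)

For an infinite well E_n = n²h²/(8m_eL²), so E_1 = h²/(8m_eL²) = (6.63×10^-34)²/(8·9.11×10^-31·(4.18×10^-10 m)²) = 3.452×10^-19 J.
Then E_7 = 7²·E_1 = 49·3.452×10^-19 J = 1.691×10^-17 J.
Converting, E_7 = 1.691×10^-17 J / (1.60×10^-19 J/eV) = 106 eV.

E_7 = 106 eV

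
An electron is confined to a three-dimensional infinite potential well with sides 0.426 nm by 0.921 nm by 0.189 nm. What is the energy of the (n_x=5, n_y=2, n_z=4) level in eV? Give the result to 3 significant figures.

E = 222 eV

For a 3D rectangular well E = (h²/8m_e)·Σ n_i²/L_i² = (6.626×10^-34)²/(8·9.109×10^-31) · [5²/(0.426 nm)² + 2²/(0.921 nm)² + 4²/(0.189 nm)²].
Evaluating gives E = 3.557×10^-17 J = 222 eV.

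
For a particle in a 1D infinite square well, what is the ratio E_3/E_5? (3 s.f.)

0.360

E_n ∝ n², so E_3/E_5 = 3²/5² = 9/25 = 0.360.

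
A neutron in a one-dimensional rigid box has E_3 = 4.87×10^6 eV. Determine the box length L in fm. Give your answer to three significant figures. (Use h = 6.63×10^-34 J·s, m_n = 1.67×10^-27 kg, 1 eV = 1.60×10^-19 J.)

From E_n = n²h²/(8m_nL²), L = n·h/√(8m_nE_n).
E_3 = 4.87×10^6 eV = 7.792×10^-13 J, so L = 3·6.63×10^-34/√(8·1.67×10^-27·7.792×10^-13) = 1.95×10^-14 m = 19.5 fm.

L = 19.5 fm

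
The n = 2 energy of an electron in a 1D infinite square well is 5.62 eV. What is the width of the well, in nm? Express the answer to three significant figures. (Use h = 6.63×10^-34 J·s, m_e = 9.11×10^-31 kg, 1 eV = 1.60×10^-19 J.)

From E_n = n²h²/(8m_eL²), L = n·h/√(8m_eE_n).
E_2 = 5.62 eV = 8.992×10^-19 J, so L = 2·6.63×10^-34/√(8·9.11×10^-31·8.992×10^-19) = 5.18×10^-10 m = 0.518 nm.

L = 0.518 nm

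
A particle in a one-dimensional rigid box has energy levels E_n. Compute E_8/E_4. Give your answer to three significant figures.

4.00

E_n ∝ n², so E_8/E_4 = 8²/4² = 64/16 = 4.00.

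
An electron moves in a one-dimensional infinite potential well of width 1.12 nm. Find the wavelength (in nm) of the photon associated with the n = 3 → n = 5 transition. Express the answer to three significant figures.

λ = 258 nm

E_1 = h²/(8m_eL²) = 4.803×10^-20 J, so ΔE = (5² − 3²)E_1 = 7.685×10^-19 J.
λ = hc/ΔE = (6.626×10^-34·2.998×10^8)/7.685×10^-19 = 2.58×10^-7 m = 258 nm.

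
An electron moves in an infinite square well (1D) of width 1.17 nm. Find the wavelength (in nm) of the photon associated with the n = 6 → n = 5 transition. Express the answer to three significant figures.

λ = 410 nm

E_1 = h²/(8m_eL²) = 4.401×10^-20 J, so ΔE = (6² − 5²)E_1 = 4.841×10^-19 J.
λ = hc/ΔE = (6.626×10^-34·2.998×10^8)/4.841×10^-19 = 4.10×10^-7 m = 410 nm.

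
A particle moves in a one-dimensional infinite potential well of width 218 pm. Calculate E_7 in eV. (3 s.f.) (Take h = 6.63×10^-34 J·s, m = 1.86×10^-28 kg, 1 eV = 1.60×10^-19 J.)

E_7 = 1.90 eV

For an infinite well E_n = n²h²/(8mL²), so E_1 = h²/(8mL²) = (6.63×10^-34)²/(8·1.86×10^-28·(2.18×10^-10 m)²) = 6.216×10^-21 J.
Then E_7 = 7²·E_1 = 49·6.216×10^-21 J = 3.046×10^-19 J.
Converting, E_7 = 3.046×10^-19 J / (1.60×10^-19 J/eV) = 1.90 eV.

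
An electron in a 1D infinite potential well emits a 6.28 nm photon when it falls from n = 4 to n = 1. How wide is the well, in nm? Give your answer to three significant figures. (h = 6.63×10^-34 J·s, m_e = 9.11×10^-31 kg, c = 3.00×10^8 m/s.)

The photon carries ΔE = hc/λ = 6.63×10^-34·3.00×10^8/6.28×10^-9 m = 3.167×10^-17 J.
Since ΔE = (4² − 1²)E_1, E_1 = 2.111×10^-18 J, and L = h/√(8m_eE_1) = 1.69×10^-10 m = 0.169 nm.

L = 0.169 nm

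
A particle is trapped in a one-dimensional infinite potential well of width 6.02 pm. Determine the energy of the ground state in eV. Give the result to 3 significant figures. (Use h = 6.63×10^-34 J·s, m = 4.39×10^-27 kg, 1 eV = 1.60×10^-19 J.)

For an infinite well E_n = n²h²/(8mL²), so E_1 = h²/(8mL²) = (6.63×10^-34)²/(8·4.39×10^-27·(6.02×10^-12 m)²) = 3.454×10^-19 J.
Converting, E_1 = 3.454×10^-19 J / (1.60×10^-19 J/eV) = 2.16 eV.

E_1 = 2.16 eV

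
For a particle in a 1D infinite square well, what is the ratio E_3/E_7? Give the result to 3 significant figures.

E_n ∝ n², so E_3/E_7 = 3²/7² = 9/49 = 0.184.

0.184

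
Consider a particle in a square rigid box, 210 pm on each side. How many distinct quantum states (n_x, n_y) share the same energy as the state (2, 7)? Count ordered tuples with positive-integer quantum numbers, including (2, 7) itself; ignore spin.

The level has n_x² + n_y² = 53. The ordered positive-integer solutions are (2, 7), (7, 2).
That gives 2 states.

degeneracy = 2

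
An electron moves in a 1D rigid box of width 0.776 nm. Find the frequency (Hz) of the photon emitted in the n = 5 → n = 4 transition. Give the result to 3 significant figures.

f = 1.36×10^15 Hz

E_1 = h²/(8m_eL²) = 1.001×10^-19 J and ΔE = (5² − 4²)E_1 = 9.009×10^-19 J.
f = ΔE/h = 9.009×10^-19/6.626×10^-34 = 1.36×10^15 Hz.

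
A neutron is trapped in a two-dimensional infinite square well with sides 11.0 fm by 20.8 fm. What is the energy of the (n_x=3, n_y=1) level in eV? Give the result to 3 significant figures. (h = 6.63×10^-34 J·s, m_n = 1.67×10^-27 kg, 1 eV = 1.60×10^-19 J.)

For a 2D rectangular well E = (h²/8m_n)·Σ n_i²/L_i² = (6.63×10^-34)²/(8·1.67×10^-27) · [3²/(11.0 fm)² + 1²/(20.8 fm)²].
Evaluating gives E = 2.523×10^-12 J = 1.58×10^7 eV.

E = 1.58×10^7 eV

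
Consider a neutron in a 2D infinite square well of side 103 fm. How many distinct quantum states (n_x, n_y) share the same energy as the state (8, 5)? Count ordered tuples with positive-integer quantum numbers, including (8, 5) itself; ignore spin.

The level has n_x² + n_y² = 89. The ordered positive-integer solutions are (5, 8), (8, 5).
That gives 2 states.

degeneracy = 2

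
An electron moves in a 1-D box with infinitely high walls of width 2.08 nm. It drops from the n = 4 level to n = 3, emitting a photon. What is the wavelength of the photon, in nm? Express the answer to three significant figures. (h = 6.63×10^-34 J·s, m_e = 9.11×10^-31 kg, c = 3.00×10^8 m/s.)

λ = 2.04×10^3 nm

E_1 = h²/(8m_eL²) = 1.394×10^-20 J, so ΔE = (4² − 3²)E_1 = 9.758×10^-20 J.
λ = hc/ΔE = (6.63×10^-34·3.00×10^8)/9.758×10^-20 = 2.04×10^-6 m = 2.04×10^3 nm.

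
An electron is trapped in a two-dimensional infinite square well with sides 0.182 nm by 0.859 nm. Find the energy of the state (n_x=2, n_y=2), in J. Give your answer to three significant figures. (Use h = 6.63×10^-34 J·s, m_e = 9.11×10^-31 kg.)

E = 7.61×10^-18 J

For a 2D rectangular well E = (h²/8m_e)·Σ n_i²/L_i² = (6.63×10^-34)²/(8·9.11×10^-31) · [2²/(0.182 nm)² + 2²/(0.859 nm)²].
Evaluating gives E = 7.61×10^-18 J.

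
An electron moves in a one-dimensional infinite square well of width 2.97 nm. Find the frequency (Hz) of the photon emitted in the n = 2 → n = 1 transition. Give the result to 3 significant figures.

E_1 = h²/(8m_eL²) = 6.830×10^-21 J and ΔE = (2² − 1²)E_1 = 2.049×10^-20 J.
f = ΔE/h = 2.049×10^-20/6.626×10^-34 = 3.09×10^13 Hz.

f = 3.09×10^13 Hz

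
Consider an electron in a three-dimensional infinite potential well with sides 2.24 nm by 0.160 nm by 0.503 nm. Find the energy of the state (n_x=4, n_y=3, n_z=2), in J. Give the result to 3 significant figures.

E = 2.23×10^-17 J

For a 3D rectangular well E = (h²/8m_e)·Σ n_i²/L_i² = (6.626×10^-34)²/(8·9.109×10^-31) · [4²/(2.24 nm)² + 3²/(0.160 nm)² + 2²/(0.503 nm)²].
Evaluating gives E = 2.23×10^-17 J.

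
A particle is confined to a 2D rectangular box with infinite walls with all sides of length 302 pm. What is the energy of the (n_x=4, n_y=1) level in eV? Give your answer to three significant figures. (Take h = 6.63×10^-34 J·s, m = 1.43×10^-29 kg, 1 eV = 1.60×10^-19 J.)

For a 2D rectangular well E = (h²/8m)·Σ n_i²/L_i² = (6.63×10^-34)²/(8·1.43×10^-29) · [4²/(302 pm)² + 1²/(302 pm)²].
Evaluating gives E = 7.162×10^-19 J = 4.48 eV.

E = 4.48 eV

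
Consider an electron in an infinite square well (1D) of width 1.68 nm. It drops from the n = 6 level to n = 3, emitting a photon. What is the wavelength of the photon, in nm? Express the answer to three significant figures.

λ = 345 nm

E_1 = h²/(8m_eL²) = 2.135×10^-20 J, so ΔE = (6² − 3²)E_1 = 5.764×10^-19 J.
λ = hc/ΔE = (6.626×10^-34·2.998×10^8)/5.764×10^-19 = 3.45×10^-7 m = 345 nm.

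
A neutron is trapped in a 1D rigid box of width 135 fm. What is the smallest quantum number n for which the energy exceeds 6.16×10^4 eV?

n = 3

E_1 = h²/(8m_nL²) = 1.798×10^-15 J = 1.122×10^4 eV.
Need n² > 6.16×10^4/1.122×10^4 = 5.490, i.e. n > 2.343.
The smallest integer satisfying this is n = 3.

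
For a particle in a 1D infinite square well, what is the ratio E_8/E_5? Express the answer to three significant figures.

E_n ∝ n², so E_8/E_5 = 8²/5² = 64/25 = 2.56.

2.56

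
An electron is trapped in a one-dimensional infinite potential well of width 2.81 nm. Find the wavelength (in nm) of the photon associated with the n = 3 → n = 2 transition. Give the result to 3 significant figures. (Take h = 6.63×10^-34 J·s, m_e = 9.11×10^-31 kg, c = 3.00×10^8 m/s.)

E_1 = h²/(8m_eL²) = 7.638×10^-21 J, so ΔE = (3² − 2²)E_1 = 3.819×10^-20 J.
λ = hc/ΔE = (6.63×10^-34·3.00×10^8)/3.819×10^-20 = 5.21×10^-6 m = 5.21×10^3 nm.

λ = 5.21×10^3 nm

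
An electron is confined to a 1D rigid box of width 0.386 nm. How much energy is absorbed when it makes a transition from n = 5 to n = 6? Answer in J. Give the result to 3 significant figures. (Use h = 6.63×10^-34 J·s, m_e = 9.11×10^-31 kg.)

E_1 = h²/(8m_eL²) = 4.048×10^-19 J.
|ΔE| = |5² − 6²|·E_1 = 11·4.048×10^-19 J = 4.45×10^-18 J.

|ΔE| = 4.45×10^-18 J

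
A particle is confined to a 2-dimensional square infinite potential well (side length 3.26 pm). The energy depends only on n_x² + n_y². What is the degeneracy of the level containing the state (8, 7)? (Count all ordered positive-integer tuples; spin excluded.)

The level has n_x² + n_y² = 113. The ordered positive-integer solutions are (7, 8), (8, 7).
That gives 2 states.

degeneracy = 2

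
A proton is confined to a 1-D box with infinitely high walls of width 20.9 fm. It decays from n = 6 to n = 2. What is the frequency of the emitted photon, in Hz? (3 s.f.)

E_1 = h²/(8m_pL²) = 7.510×10^-14 J and ΔE = (6² − 2²)E_1 = 2.403×10^-12 J.
f = ΔE/h = 2.403×10^-12/6.626×10^-34 = 3.63×10^21 Hz.

f = 3.63×10^21 Hz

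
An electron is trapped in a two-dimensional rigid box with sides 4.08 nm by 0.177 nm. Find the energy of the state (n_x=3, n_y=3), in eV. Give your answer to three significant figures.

For a 2D rectangular well E = (h²/8m_e)·Σ n_i²/L_i² = (6.626×10^-34)²/(8·9.109×10^-31) · [3²/(4.08 nm)² + 3²/(0.177 nm)²].
Evaluating gives E = 1.734×10^-17 J = 108 eV.

E = 108 eV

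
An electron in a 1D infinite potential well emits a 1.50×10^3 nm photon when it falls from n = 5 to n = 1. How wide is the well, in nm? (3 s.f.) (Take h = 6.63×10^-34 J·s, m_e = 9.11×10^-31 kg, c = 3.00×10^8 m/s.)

The photon carries ΔE = hc/λ = 6.63×10^-34·3.00×10^8/1.50×10^-6 m = 1.326×10^-19 J.
Since ΔE = (5² − 1²)E_1, E_1 = 5.525×10^-21 J, and L = h/√(8m_eE_1) = 3.30×10^-9 m = 3.30 nm.

L = 3.30 nm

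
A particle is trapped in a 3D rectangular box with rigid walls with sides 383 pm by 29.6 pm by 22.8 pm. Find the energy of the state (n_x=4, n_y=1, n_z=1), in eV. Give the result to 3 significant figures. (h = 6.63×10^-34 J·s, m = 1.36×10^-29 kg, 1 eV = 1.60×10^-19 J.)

E = 80.1 eV

For a 3D rectangular well E = (h²/8m)·Σ n_i²/L_i² = (6.63×10^-34)²/(8·1.36×10^-29) · [4²/(383 pm)² + 1²/(29.6 pm)² + 1²/(22.8 pm)²].
Evaluating gives E = 1.282×10^-17 J = 80.1 eV.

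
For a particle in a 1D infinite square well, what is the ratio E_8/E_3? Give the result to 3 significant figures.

7.11

E_n ∝ n², so E_8/E_3 = 8²/3² = 64/9 = 7.11.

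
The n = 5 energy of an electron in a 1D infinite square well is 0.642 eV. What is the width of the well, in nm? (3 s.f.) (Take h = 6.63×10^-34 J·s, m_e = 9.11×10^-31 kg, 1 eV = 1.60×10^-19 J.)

L = 3.83 nm

From E_n = n²h²/(8m_eL²), L = n·h/√(8m_eE_n).
E_5 = 0.642 eV = 1.027×10^-19 J, so L = 5·6.63×10^-34/√(8·9.11×10^-31·1.027×10^-19) = 3.83×10^-9 m = 3.83 nm.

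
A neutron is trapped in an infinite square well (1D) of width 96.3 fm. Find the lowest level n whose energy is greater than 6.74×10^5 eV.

E_1 = h²/(8m_nL²) = 3.533×10^-15 J = 2.205×10^4 eV.
Need n² > 6.74×10^5/2.205×10^4 = 30.57, i.e. n > 5.529.
The smallest integer satisfying this is n = 6.

n = 6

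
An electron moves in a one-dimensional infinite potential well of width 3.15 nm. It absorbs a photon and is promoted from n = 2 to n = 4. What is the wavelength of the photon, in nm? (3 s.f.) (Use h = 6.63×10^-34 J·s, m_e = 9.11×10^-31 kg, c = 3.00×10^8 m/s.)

E_1 = h²/(8m_eL²) = 6.079×10^-21 J, so ΔE = (4² − 2²)E_1 = 7.295×10^-20 J.
λ = hc/ΔE = (6.63×10^-34·3.00×10^8)/7.295×10^-20 = 2.73×10^-6 m = 2.73×10^3 nm.

λ = 2.73×10^3 nm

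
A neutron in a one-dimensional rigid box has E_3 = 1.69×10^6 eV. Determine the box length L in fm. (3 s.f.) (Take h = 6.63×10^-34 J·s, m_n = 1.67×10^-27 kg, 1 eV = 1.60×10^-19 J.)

L = 33.1 fm

From E_n = n²h²/(8m_nL²), L = n·h/√(8m_nE_n).
E_3 = 1.69×10^6 eV = 2.704×10^-13 J, so L = 3·6.63×10^-34/√(8·1.67×10^-27·2.704×10^-13) = 3.31×10^-14 m = 33.1 fm.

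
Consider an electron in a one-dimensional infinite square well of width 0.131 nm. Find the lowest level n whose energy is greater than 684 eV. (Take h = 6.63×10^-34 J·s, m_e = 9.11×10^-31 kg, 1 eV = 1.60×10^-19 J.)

E_1 = h²/(8m_eL²) = 3.515×10^-18 J = 21.97 eV.
Need n² > 684/21.97 = 31.13, i.e. n > 5.579.
The smallest integer satisfying this is n = 6.

n = 6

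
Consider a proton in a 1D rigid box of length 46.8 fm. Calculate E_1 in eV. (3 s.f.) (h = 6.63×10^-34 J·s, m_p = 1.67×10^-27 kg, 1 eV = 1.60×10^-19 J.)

E_1 = 9.39×10^4 eV

For an infinite well E_n = n²h²/(8m_pL²), so E_1 = h²/(8m_pL²) = (6.63×10^-34)²/(8·1.67×10^-27·(4.68×10^-14 m)²) = 1.502×10^-14 J.
Converting, E_1 = 1.502×10^-14 J / (1.60×10^-19 J/eV) = 9.39×10^4 eV.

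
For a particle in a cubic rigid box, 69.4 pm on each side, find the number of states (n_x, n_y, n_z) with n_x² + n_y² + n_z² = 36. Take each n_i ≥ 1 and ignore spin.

degeneracy = 3

The level has n_x² + n_y² + n_z² = 36. The ordered positive-integer solutions are (2, 4, 4), (4, 2, 4), (4, 4, 2).
That gives 3 states.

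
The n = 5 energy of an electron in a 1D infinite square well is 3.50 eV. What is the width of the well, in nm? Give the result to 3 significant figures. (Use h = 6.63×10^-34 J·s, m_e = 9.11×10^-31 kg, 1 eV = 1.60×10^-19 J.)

L = 1.64 nm

From E_n = n²h²/(8m_eL²), L = n·h/√(8m_eE_n).
E_5 = 3.50 eV = 5.600×10^-19 J, so L = 5·6.63×10^-34/√(8·9.11×10^-31·5.600×10^-19) = 1.64×10^-9 m = 1.64 nm.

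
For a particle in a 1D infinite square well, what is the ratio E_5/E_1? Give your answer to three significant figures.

E_n ∝ n², so E_5/E_1 = 5²/1² = 25/1 = 25.0.

25.0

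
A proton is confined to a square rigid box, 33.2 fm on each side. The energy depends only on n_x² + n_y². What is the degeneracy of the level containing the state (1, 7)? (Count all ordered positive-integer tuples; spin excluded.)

degeneracy = 3

The level has n_x² + n_y² = 50. The ordered positive-integer solutions are (1, 7), (5, 5), (7, 1).
That gives 3 states.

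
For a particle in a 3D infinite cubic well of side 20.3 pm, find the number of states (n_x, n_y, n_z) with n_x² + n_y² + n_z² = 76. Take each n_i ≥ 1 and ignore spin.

The level has n_x² + n_y² + n_z² = 76. The ordered positive-integer solutions are (2, 6, 6), (6, 2, 6), (6, 6, 2).
That gives 3 states.

degeneracy = 3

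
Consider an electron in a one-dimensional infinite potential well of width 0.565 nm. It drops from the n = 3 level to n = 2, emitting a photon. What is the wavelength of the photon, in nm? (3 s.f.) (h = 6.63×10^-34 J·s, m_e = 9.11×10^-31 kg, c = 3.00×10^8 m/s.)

E_1 = h²/(8m_eL²) = 1.889×10^-19 J, so ΔE = (3² − 2²)E_1 = 9.445×10^-19 J.
λ = hc/ΔE = (6.63×10^-34·3.00×10^8)/9.445×10^-19 = 2.11×10^-7 m = 211 nm.

λ = 211 nm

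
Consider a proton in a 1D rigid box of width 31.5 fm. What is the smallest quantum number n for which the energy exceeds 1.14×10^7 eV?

n = 8

E_1 = h²/(8m_pL²) = 3.306×10^-14 J = 2.064×10^5 eV.
Need n² > 1.14×10^7/2.064×10^5 = 55.23, i.e. n > 7.432.
The smallest integer satisfying this is n = 8.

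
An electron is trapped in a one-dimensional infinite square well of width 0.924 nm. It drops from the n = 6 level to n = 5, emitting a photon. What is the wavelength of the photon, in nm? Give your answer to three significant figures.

λ = 256 nm

E_1 = h²/(8m_eL²) = 7.057×10^-20 J, so ΔE = (6² − 5²)E_1 = 7.763×10^-19 J.
λ = hc/ΔE = (6.626×10^-34·2.998×10^8)/7.763×10^-19 = 2.56×10^-7 m = 256 nm.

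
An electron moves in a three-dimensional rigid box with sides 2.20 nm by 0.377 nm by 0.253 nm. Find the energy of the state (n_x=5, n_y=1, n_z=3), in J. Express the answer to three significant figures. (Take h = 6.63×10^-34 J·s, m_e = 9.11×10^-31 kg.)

For a 3D rectangular well E = (h²/8m_e)·Σ n_i²/L_i² = (6.63×10^-34)²/(8·9.11×10^-31) · [5²/(2.20 nm)² + 1²/(0.377 nm)² + 3²/(0.253 nm)²].
Evaluating gives E = 9.22×10^-18 J.

E = 9.22×10^-18 J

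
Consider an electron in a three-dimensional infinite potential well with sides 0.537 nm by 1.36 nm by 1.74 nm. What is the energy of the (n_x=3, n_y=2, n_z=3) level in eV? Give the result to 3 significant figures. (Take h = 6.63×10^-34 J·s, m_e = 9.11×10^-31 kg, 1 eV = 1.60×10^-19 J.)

E = 13.7 eV

For a 3D rectangular well E = (h²/8m_e)·Σ n_i²/L_i² = (6.63×10^-34)²/(8·9.11×10^-31) · [3²/(0.537 nm)² + 2²/(1.36 nm)² + 3²/(1.74 nm)²].
Evaluating gives E = 2.192×10^-18 J = 13.7 eV.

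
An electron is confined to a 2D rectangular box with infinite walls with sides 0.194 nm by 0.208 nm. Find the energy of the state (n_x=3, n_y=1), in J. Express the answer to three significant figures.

E = 1.58×10^-17 J

For a 2D rectangular well E = (h²/8m_e)·Σ n_i²/L_i² = (6.626×10^-34)²/(8·9.109×10^-31) · [3²/(0.194 nm)² + 1²/(0.208 nm)²].
Evaluating gives E = 1.58×10^-17 J.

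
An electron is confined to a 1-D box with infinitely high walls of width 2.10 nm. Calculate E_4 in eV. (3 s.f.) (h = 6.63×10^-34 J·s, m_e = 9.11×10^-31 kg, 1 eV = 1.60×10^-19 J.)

E_4 = 1.37 eV

For an infinite well E_n = n²h²/(8m_eL²), so E_1 = h²/(8m_eL²) = (6.63×10^-34)²/(8·9.11×10^-31·(2.10×10^-9 m)²) = 1.368×10^-20 J.
Then E_4 = 4²·E_1 = 16·1.368×10^-20 J = 2.189×10^-19 J.
Converting, E_4 = 2.189×10^-19 J / (1.60×10^-19 J/eV) = 1.37 eV.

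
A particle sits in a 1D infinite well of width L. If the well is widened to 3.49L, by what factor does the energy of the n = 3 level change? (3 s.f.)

0.0821

E_n ∝ 1/L², so the energy scales by 1/3.49² = 0.0821.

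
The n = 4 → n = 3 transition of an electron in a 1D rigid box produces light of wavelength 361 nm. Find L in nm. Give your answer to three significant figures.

L = 0.875 nm

The photon carries ΔE = hc/λ = 6.626×10^-34·2.998×10^8/3.61×10^-7 m = 5.503×10^-19 J.
Since ΔE = (4² − 3²)E_1, E_1 = 7.861×10^-20 J, and L = h/√(8m_eE_1) = 8.75×10^-10 m = 0.875 nm.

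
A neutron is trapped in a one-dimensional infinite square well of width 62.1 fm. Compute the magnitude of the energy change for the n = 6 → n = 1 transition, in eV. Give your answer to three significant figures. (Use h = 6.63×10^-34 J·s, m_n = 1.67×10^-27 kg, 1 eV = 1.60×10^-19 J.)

|ΔE| = 1.87×10^6 eV

E_1 = h²/(8m_nL²) = 8.532×10^-15 J.
|ΔE| = |6² − 1²|·E_1 = 35·8.532×10^-15 J = 2.986×10^-13 J = 1.87×10^6 eV.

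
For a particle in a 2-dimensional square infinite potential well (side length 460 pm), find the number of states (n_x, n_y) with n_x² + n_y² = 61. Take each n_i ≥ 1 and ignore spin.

The level has n_x² + n_y² = 61. The ordered positive-integer solutions are (5, 6), (6, 5).
That gives 2 states.

degeneracy = 2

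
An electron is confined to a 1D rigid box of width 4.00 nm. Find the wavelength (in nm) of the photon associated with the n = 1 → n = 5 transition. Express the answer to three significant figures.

λ = 2.20×10^3 nm

E_1 = h²/(8m_eL²) = 3.765×10^-21 J, so ΔE = (5² − 1²)E_1 = 9.036×10^-20 J.
λ = hc/ΔE = (6.626×10^-34·2.998×10^8)/9.036×10^-20 = 2.20×10^-6 m = 2.20×10^3 nm.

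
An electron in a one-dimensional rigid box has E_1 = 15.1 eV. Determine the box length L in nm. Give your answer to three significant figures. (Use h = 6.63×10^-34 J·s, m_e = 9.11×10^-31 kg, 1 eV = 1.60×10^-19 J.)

From E_n = n²h²/(8m_eL²), L = n·h/√(8m_eE_n).
E_1 = 15.1 eV = 2.416×10^-18 J, so L = 1·6.63×10^-34/√(8·9.11×10^-31·2.416×10^-18) = 1.58×10^-10 m = 0.158 nm.

L = 0.158 nm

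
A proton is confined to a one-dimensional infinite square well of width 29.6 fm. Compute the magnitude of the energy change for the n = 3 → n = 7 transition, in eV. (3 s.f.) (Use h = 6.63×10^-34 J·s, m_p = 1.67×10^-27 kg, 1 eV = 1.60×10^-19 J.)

|ΔE| = 9.39×10^6 eV

E_1 = h²/(8m_pL²) = 3.755×10^-14 J.
|ΔE| = |3² − 7²|·E_1 = 40·3.755×10^-14 J = 1.502×10^-12 J = 9.39×10^6 eV.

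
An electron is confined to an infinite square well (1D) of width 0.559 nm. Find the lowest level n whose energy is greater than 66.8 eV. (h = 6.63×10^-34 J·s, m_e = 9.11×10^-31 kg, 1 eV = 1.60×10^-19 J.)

n = 8

E_1 = h²/(8m_eL²) = 1.930×10^-19 J = 1.206 eV.
Need n² > 66.8/1.206 = 55.39, i.e. n > 7.442.
The smallest integer satisfying this is n = 8.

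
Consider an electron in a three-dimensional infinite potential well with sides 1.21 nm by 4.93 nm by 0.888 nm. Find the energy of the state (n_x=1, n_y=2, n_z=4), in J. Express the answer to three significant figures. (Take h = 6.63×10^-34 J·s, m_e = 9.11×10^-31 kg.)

E = 1.27×10^-18 J

For a 3D rectangular well E = (h²/8m_e)·Σ n_i²/L_i² = (6.63×10^-34)²/(8·9.11×10^-31) · [1²/(1.21 nm)² + 2²/(4.93 nm)² + 4²/(0.888 nm)²].
Evaluating gives E = 1.27×10^-18 J.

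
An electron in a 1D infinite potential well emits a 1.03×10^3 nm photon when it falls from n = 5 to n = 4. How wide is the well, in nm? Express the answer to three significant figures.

The photon carries ΔE = hc/λ = 6.626×10^-34·2.998×10^8/1.03×10^-6 m = 1.929×10^-19 J.
Since ΔE = (5² − 4²)E_1, E_1 = 2.143×10^-20 J, and L = h/√(8m_eE_1) = 1.68×10^-9 m = 1.68 nm.

L = 1.68 nm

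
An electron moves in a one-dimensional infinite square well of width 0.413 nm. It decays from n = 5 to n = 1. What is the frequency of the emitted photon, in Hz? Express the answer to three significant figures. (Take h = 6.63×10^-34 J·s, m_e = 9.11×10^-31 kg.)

E_1 = h²/(8m_eL²) = 3.536×10^-19 J and ΔE = (5² − 1²)E_1 = 8.486×10^-18 J.
f = ΔE/h = 8.486×10^-18/6.63×10^-34 = 1.28×10^16 Hz.

f = 1.28×10^16 Hz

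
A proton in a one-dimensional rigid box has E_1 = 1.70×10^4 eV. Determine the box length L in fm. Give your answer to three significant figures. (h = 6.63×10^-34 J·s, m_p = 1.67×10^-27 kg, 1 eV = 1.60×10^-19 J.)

L = 110 fm

From E_n = n²h²/(8m_pL²), L = n·h/√(8m_pE_n).
E_1 = 1.70×10^4 eV = 2.720×10^-15 J, so L = 1·6.63×10^-34/√(8·1.67×10^-27·2.720×10^-15) = 1.10×10^-13 m = 110 fm.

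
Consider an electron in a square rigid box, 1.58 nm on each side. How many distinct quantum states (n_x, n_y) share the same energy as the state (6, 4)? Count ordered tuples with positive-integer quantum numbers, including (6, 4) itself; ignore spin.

degeneracy = 2

The level has n_x² + n_y² = 52. The ordered positive-integer solutions are (4, 6), (6, 4).
That gives 2 states.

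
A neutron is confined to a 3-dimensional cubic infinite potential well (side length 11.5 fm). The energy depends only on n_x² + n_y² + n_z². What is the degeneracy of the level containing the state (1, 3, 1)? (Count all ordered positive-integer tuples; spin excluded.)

The level has n_x² + n_y² + n_z² = 11. The ordered positive-integer solutions are (1, 1, 3), (1, 3, 1), (3, 1, 1).
That gives 3 states.

degeneracy = 3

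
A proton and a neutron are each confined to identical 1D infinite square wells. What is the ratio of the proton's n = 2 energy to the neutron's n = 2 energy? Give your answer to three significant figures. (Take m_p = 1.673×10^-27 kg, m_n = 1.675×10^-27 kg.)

1.00

E_n ∝ 1/m at fixed n and L, so the ratio is m_n/m_p = 1.675×10^-27/1.673×10^-27 = 1.00.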